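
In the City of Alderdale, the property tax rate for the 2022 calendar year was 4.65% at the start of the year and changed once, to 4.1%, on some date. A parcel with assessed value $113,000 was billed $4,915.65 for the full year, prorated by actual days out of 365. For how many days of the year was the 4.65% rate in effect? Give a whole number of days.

166 days

Let d = days at the first rate; then 365 − d days at the second rate.
$113,000 × [4.65%·d + 4.1%·(365−d)] / 365 = $4,915.65
Solving gives d = 166, so the new rate took effect on 16 June 2022.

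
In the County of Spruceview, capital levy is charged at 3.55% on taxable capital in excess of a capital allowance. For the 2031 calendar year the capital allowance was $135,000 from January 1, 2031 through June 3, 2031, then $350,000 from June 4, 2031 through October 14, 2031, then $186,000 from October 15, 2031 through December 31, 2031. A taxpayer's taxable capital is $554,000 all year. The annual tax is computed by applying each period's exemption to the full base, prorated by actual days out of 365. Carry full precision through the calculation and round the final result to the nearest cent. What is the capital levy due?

January 1 – June 3, 2031: 154 days, exemption $135,000 → ($554,000 − $135,000) × 3.55% × 154/365 = $6,275.8164
June 4 – October 14, 2031: 133 days, exemption $350,000 → ($554,000 − $350,000) × 3.55% × 133/365 = $2,638.8658
October 15 – December 31, 2031: 78 days, exemption $186,000 → ($554,000 − $186,000) × 3.55% × 78/365 = $2,791.7589
Total = $11,706.4411

$11,706.44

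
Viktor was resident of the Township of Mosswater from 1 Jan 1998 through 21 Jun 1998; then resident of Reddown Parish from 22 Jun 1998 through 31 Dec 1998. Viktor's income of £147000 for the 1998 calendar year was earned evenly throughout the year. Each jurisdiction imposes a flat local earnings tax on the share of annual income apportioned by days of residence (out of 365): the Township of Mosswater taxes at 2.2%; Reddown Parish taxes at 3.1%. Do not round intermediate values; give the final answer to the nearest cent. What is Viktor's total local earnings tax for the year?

£3933.56

The Township of Mosswater, 1 Jan – 21 Jun 1998: 172 days → £147000 × 2.2% × 172/365 = £1523.9671
Reddown Parish, 22 Jun – 31 Dec 1998: 193 days → £147000 × 3.1% × 193/365 = £2409.5918
Total = £3933.5589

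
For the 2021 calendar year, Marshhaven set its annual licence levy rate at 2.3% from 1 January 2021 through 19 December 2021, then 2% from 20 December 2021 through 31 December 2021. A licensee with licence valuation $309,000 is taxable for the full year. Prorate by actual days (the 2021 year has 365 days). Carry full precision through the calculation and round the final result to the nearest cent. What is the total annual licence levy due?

$7,076.52

1 January – 19 December 2021: 353 days at 2.3% → $309,000 × 2.3% × 353/365 = $6,873.3452
20 December – 31 December 2021: 12 days at 2% → $309,000 × 2% × 12/365 = $203.1781
Total = $7,076.5233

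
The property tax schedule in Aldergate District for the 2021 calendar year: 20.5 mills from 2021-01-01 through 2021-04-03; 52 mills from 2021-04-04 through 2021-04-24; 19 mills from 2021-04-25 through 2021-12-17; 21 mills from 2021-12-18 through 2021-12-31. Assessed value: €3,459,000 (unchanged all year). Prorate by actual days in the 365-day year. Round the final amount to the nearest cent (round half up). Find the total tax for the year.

2021-01-01 to 2021-04-03: 93 days at 20.5 mills → €3,459,000 × 2.05% × 93/365 = €18,067.3521
2021-04-04 to 2021-04-24: 21 days at 52 mills → €3,459,000 × 5.2% × 21/365 = €10,348.5699
2021-04-25 to 2021-12-17: 237 days at 19 mills → €3,459,000 × 1.9% × 237/365 = €42,673.6356
2021-12-18 to 2021-12-31: 14 days at 21 mills → €3,459,000 × 2.1% × 14/365 = €2,786.1534
Total = €73,875.7110

€73,875.71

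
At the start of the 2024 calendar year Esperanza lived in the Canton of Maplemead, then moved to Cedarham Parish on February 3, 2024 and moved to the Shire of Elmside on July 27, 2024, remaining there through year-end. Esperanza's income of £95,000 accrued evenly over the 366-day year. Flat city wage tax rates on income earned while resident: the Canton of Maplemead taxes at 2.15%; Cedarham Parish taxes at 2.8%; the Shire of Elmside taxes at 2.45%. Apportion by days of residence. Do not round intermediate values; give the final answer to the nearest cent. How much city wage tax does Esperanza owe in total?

£2,460.79

The Canton of Maplemead, January 1 – February 2, 2024: 33 days → £95,000 × 2.15% × 33/366 = £184.1598
Cedarham Parish, February 3 – July 26, 2024: 175 days → £95,000 × 2.8% × 175/366 = £1,271.8579
The Shire of Elmside, July 27 – December 31, 2024: 158 days → £95,000 × 2.45% × 158/366 = £1,004.7678
Total = £2,460.7855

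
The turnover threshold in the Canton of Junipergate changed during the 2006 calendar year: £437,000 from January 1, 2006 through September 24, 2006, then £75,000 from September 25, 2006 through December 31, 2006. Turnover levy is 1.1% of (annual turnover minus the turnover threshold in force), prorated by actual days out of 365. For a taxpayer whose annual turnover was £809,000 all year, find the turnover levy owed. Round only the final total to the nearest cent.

£5,161.14

January 1 – September 24, 2006: 267 days, exemption £437,000 → (£809,000 − £437,000) × 1.1% × 267/365 = £2,993.3260
September 25 – December 31, 2006: 98 days, exemption £75,000 → (£809,000 − £75,000) × 1.1% × 98/365 = £2,167.8137
Total = £5,161.1397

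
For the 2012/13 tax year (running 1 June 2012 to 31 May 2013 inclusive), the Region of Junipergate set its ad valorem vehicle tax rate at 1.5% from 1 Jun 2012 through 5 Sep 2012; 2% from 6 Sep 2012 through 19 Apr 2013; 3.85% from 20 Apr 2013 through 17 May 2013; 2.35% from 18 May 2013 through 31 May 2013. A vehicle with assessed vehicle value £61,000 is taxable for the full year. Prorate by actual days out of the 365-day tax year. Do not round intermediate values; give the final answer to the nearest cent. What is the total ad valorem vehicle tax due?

£1,233.70

1 Jun – 5 Sep 2012: 97 days at 1.5% → £61,000 × 1.5% × 97/365 = £243.1644
6 Sep 2012 – 19 Apr 2013: 226 days at 2% → £61,000 × 2% × 226/365 = £755.3973
20 Apr – 17 May 2013: 28 days at 3.85% → £61,000 × 3.85% × 28/365 = £180.1589
18 May – 31 May 2013: 14 days at 2.35% → £61,000 × 2.35% × 14/365 = £54.9836
Total = £1,233.7041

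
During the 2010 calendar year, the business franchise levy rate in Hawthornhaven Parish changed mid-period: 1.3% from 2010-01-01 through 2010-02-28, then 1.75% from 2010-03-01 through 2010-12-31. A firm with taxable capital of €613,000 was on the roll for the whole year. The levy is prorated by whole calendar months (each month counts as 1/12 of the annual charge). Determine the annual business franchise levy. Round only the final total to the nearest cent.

2010-01-01 to 2010-02-28: 2 months at 1.3% → €613,000 × 1.3% × 2/12 = €1,328.1667
2010-03-01 to 2010-12-31: 10 months at 1.75% → €613,000 × 1.75% × 10/12 = €8,939.5833
Total = €10,267.7500

€10,267.75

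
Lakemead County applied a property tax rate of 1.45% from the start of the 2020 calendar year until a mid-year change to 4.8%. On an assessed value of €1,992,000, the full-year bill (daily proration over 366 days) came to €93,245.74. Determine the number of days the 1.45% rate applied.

Let d = days at the first rate; then 366 − d days at the second rate.
€1,992,000 × [1.45%·d + 4.8%·(366−d)] / 366 = €93,245.74
Solving gives d = 13, so the new rate took effect on 14 Jan 2020.

13 days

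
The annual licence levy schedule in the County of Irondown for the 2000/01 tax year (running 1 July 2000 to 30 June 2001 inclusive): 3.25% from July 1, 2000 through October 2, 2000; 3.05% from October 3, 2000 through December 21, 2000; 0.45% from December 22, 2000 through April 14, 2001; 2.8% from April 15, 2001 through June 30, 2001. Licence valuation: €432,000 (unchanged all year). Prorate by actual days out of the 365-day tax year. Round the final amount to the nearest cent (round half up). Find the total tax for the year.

July 1 – October 2, 2000: 94 days at 3.25% → €432,000 × 3.25% × 94/365 = €3,615.7808
October 3 – December 21, 2000: 80 days at 3.05% → €432,000 × 3.05% × 80/365 = €2,887.8904
December 22, 2000 – April 14, 2001: 114 days at 0.45% → €432,000 × 0.45% × 114/365 = €607.1671
April 15 – June 30, 2001: 77 days at 2.8% → €432,000 × 2.8% × 77/365 = €2,551.7589
Total = €9,662.5973

€9,662.60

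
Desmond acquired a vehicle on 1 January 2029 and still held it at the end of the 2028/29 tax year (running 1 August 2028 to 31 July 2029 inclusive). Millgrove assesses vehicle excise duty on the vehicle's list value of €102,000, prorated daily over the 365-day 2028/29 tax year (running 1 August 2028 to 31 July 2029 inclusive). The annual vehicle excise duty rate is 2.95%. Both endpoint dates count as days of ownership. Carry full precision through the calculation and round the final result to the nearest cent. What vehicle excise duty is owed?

Days held (1 January – 31 July 2029): 212 out of 365
Tax = €102,000 × 2.95% × 212/365 = €1,747.6932

€1,747.69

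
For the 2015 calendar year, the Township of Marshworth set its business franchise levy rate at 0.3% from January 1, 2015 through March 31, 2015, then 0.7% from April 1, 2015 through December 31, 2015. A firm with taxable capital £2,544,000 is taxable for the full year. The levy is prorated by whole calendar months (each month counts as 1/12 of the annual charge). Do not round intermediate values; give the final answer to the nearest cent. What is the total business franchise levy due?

£15,264.00

January 1 – March 31, 2015: 3 months at 0.3% → £2,544,000 × 0.3% × 3/12 = £1,908.0000
April 1 – December 31, 2015: 9 months at 0.7% → £2,544,000 × 0.7% × 9/12 = £13,356.0000
Total = £15,264.0000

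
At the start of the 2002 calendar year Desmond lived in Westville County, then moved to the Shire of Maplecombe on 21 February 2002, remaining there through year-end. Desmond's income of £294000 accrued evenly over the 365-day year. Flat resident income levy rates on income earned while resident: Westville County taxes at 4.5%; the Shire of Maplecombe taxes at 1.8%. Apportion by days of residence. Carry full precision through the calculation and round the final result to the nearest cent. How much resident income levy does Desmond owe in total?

£6401.15

Westville County, 1 January – 20 February 2002: 51 days → £294000 × 4.5% × 51/365 = £1848.5753
The Shire of Maplecombe, 21 February – 31 December 2002: 314 days → £294000 × 1.8% × 314/365 = £4552.5699
Total = £6401.1452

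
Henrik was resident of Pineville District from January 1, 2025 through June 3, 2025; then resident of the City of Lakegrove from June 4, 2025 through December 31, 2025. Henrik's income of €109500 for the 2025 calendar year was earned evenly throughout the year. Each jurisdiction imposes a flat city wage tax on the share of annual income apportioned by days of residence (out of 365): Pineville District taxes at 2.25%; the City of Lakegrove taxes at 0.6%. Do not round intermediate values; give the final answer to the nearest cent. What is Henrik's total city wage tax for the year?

€1419.30

Pineville District, January 1 – June 3, 2025: 154 days → €109500 × 2.25% × 154/365 = €1039.5000
The City of Lakegrove, June 4 – December 31, 2025: 211 days → €109500 × 0.6% × 211/365 = €379.8000
Total = €1419.3000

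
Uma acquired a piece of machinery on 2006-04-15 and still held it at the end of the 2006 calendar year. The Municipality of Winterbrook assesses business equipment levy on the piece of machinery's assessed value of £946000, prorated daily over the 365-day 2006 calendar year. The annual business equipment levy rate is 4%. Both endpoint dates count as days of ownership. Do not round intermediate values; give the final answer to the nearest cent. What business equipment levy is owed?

£27058.19

Days held (2006-04-15 to 2006-12-31): 261 out of 365
Tax = £946000 × 4% × 261/365 = £27058.1918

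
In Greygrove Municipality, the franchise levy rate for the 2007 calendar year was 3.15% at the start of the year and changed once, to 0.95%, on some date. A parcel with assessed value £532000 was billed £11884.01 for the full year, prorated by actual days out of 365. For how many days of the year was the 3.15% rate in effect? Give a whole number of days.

Let d = days at the first rate; then 365 − d days at the second rate.
£532000 × [3.15%·d + 0.95%·(365−d)] / 365 = £11884.01
Solving gives d = 213, so the new rate took effect on August 2, 2007.

213 days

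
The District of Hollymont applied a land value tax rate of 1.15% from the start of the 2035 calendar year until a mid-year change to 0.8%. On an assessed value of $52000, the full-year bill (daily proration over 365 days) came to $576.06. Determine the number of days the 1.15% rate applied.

Let d = days at the first rate; then 365 − d days at the second rate.
$52000 × [1.15%·d + 0.8%·(365−d)] / 365 = $576.06
Solving gives d = 321, so the new rate took effect on 18 November 2035.

321 days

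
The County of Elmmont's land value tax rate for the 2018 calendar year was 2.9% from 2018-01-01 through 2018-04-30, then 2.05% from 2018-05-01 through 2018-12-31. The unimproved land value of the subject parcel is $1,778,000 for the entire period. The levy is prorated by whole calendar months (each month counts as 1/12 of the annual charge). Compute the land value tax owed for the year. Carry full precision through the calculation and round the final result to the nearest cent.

$41,486.67

2018-01-01 to 2018-04-30: 4 months at 2.9% → $1,778,000 × 2.9% × 4/12 = $17,187.3333
2018-05-01 to 2018-12-31: 8 months at 2.05% → $1,778,000 × 2.05% × 8/12 = $24,299.3333
Total = $41,486.6667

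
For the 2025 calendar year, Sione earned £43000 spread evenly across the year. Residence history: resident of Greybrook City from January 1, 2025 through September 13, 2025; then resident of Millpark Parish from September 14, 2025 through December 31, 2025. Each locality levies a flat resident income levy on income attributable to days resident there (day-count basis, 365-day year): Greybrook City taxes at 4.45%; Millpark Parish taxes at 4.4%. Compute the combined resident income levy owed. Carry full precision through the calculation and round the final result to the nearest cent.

£1907.08

Greybrook City, January 1 – September 13, 2025: 256 days → £43000 × 4.45% × 256/365 = £1342.0712
Millpark Parish, September 14 – December 31, 2025: 109 days → £43000 × 4.4% × 109/365 = £565.0082
Total = £1907.0795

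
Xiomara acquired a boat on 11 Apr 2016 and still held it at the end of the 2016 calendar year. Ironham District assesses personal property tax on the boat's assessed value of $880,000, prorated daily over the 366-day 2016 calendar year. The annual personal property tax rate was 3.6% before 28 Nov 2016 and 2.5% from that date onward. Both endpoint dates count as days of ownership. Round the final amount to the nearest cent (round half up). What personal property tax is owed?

11 Apr – 27 Nov 2016: 231 days at 3.6% → $880,000 × 3.6% × 231/366 = $19,994.7541
28 Nov – 31 Dec 2016: 34 days at 2.5% → $880,000 × 2.5% × 34/366 = $2,043.7158
Total = $22,038.4699

$22,038.47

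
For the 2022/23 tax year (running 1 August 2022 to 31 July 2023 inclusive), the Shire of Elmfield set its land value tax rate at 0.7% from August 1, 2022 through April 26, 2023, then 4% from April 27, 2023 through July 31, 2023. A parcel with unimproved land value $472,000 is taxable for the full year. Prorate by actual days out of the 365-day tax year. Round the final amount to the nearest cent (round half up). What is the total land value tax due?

$7,400.70

August 1, 2022 – April 26, 2023: 269 days at 0.7% → $472,000 × 0.7% × 269/365 = $2,435.0027
April 27 – July 31, 2023: 96 days at 4% → $472,000 × 4% × 96/365 = $4,965.6986
Total = $7,400.7014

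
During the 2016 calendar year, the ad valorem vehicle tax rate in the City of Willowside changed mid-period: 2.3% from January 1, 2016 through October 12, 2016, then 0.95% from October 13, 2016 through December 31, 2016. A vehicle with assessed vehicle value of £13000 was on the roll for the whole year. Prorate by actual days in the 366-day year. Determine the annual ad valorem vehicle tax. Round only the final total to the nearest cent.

January 1 – October 12, 2016: 286 days at 2.3% → £13000 × 2.3% × 286/366 = £233.6448
October 13 – December 31, 2016: 80 days at 0.95% → £13000 × 0.95% × 80/366 = £26.9945
Total = £260.6393

£260.64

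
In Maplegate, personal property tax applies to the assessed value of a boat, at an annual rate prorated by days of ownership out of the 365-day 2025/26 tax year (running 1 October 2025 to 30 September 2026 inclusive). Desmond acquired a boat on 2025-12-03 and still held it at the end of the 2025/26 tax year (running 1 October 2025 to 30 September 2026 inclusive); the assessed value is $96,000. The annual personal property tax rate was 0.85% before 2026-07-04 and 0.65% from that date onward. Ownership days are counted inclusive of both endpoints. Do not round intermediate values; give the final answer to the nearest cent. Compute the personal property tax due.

$628.34

2025-12-03 to 2026-07-03: 213 days at 0.85% → $96,000 × 0.85% × 213/365 = $476.1863
2026-07-04 to 2026-09-30: 89 days at 0.65% → $96,000 × 0.65% × 89/365 = $152.1534
Total = $628.3397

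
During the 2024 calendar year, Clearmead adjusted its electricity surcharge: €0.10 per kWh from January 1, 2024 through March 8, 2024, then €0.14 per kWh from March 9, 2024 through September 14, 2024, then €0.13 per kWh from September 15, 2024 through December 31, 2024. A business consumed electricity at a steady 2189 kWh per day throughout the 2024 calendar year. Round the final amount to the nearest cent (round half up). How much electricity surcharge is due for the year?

January 1 – March 8, 2024: 68 days × 2189 kWh/day = 148,852 kWh at €0.10/kWh → €14,885.20
March 9 – September 14, 2024: 190 days × 2189 kWh/day = 415,910 kWh at €0.14/kWh → €58,227.40
September 15 – December 31, 2024: 108 days × 2189 kWh/day = 236,412 kWh at €0.13/kWh → €30,733.56

€103,846.16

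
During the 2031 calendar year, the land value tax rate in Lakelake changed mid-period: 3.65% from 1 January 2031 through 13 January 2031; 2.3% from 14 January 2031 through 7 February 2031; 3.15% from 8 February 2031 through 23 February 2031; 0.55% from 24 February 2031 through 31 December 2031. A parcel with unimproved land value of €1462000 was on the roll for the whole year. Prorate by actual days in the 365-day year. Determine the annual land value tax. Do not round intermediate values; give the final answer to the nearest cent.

1 January – 13 January 2031: 13 days at 3.65% → €1462000 × 3.65% × 13/365 = €1900.6000
14 January – 7 February 2031: 25 days at 2.3% → €1462000 × 2.3% × 25/365 = €2303.1507
8 February – 23 February 2031: 16 days at 3.15% → €1462000 × 3.15% × 16/365 = €2018.7616
24 February – 31 December 2031: 311 days at 0.55% → €1462000 × 0.55% × 311/365 = €6851.3726
Total = €13073.8849

€13073.88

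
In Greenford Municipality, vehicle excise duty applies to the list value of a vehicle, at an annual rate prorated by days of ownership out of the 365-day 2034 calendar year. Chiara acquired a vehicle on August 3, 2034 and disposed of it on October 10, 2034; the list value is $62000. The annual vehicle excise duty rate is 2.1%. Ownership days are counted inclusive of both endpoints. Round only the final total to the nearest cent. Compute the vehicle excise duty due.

$246.13

Days held (August 3 – October 10, 2034): 69 out of 365
Tax = $62000 × 2.1% × 69/365 = $246.1315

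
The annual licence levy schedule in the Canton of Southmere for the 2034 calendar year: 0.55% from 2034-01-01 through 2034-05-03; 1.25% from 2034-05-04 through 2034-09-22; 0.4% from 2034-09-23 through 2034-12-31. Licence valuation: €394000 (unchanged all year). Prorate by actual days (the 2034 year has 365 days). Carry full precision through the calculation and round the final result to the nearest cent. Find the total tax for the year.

2034-01-01 to 2034-05-03: 123 days at 0.55% → €394000 × 0.55% × 123/365 = €730.2493
2034-05-04 to 2034-09-22: 142 days at 1.25% → €394000 × 1.25% × 142/365 = €1916.0274
2034-09-23 to 2034-12-31: 100 days at 0.4% → €394000 × 0.4% × 100/365 = €431.7808
Total = €3078.0575

€3078.06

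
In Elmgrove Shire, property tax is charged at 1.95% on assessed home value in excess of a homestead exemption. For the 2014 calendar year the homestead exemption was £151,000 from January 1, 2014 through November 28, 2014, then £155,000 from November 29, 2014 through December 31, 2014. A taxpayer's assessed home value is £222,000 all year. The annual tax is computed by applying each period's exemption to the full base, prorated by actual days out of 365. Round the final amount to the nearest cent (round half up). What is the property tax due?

January 1 – November 28, 2014: 332 days, exemption £151,000 → (£222,000 − £151,000) × 1.95% × 332/365 = £1,259.3260
November 29 – December 31, 2014: 33 days, exemption £155,000 → (£222,000 − £155,000) × 1.95% × 33/365 = £118.1219
Total = £1,377.4479

£1,377.45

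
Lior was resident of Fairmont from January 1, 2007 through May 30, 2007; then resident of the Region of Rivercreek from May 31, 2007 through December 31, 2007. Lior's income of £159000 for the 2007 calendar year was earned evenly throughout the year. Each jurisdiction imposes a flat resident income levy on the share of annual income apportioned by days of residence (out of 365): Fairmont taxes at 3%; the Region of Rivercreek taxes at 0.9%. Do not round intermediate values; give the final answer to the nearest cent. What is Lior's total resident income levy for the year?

Fairmont, January 1 – May 30, 2007: 150 days → £159000 × 3% × 150/365 = £1960.2740
The Region of Rivercreek, May 31 – December 31, 2007: 215 days → £159000 × 0.9% × 215/365 = £842.9178
Total = £2803.1918

£2803.19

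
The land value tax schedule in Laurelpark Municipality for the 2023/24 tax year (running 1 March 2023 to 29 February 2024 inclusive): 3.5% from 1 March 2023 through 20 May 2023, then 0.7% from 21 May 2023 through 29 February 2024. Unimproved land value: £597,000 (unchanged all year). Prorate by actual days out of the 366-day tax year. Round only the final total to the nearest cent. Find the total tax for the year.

£7,878.44

1 March – 20 May 2023: 81 days at 3.5% → £597,000 × 3.5% × 81/366 = £4,624.3033
21 May 2023 – 29 February 2024: 285 days at 0.7% → £597,000 × 0.7% × 285/366 = £3,254.1393
Total = £7,878.4426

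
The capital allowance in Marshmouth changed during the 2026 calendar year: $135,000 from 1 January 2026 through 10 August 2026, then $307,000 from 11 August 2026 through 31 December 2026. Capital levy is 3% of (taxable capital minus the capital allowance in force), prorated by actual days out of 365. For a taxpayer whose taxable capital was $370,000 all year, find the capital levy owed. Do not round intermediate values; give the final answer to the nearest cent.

$5,028.41

1 January – 10 August 2026: 222 days, exemption $135,000 → ($370,000 − $135,000) × 3% × 222/365 = $4,287.9452
11 August – 31 December 2026: 143 days, exemption $307,000 → ($370,000 − $307,000) × 3% × 143/365 = $740.4658
Total = $5,028.4110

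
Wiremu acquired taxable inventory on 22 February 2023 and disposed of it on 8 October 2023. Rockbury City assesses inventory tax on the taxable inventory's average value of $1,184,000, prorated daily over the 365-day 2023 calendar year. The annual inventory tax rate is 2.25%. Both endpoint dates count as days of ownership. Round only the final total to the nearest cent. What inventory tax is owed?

$16,713.86

Days held (22 February – 8 October 2023): 229 out of 365
Tax = $1,184,000 × 2.25% × 229/365 = $16,713.8630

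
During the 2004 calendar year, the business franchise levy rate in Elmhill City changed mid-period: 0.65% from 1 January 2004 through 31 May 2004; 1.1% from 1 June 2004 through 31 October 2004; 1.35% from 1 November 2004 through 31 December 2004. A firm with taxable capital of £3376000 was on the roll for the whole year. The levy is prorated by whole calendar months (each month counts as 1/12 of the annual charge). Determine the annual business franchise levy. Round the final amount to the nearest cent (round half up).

£32212.67

1 January – 31 May 2004: 5 months at 0.65% → £3376000 × 0.65% × 5/12 = £9143.3333
1 June – 31 October 2004: 5 months at 1.1% → £3376000 × 1.1% × 5/12 = £15473.3333
1 November – 31 December 2004: 2 months at 1.35% → £3376000 × 1.35% × 2/12 = £7596.0000
Total = £32212.6667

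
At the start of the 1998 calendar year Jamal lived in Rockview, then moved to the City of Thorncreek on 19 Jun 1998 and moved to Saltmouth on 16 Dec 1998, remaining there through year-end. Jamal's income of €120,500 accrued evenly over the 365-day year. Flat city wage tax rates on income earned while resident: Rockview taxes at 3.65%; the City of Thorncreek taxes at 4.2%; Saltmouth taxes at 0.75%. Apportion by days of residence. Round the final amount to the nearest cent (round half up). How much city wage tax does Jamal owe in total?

Rockview, 1 Jan – 18 Jun 1998: 169 days → €120,500 × 3.65% × 169/365 = €2,036.4500
The City of Thorncreek, 19 Jun – 15 Dec 1998: 180 days → €120,500 × 4.2% × 180/365 = €2,495.8356
Saltmouth, 16 Dec – 31 Dec 1998: 16 days → €120,500 × 0.75% × 16/365 = €39.6164
Total = €4,571.9021

€4,571.90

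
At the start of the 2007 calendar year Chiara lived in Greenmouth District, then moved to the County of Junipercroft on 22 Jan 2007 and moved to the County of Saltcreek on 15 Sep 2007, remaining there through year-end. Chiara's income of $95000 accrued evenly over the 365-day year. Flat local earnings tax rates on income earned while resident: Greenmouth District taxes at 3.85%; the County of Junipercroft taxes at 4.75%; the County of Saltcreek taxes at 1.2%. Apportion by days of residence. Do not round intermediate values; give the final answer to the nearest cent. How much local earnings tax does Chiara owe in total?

$3465.42

Greenmouth District, 1 Jan – 21 Jan 2007: 21 days → $95000 × 3.85% × 21/365 = $210.4315
The County of Junipercroft, 22 Jan – 14 Sep 2007: 236 days → $95000 × 4.75% × 236/365 = $2917.6712
The County of Saltcreek, 15 Sep – 31 Dec 2007: 108 days → $95000 × 1.2% × 108/365 = $337.3151
Total = $3465.4178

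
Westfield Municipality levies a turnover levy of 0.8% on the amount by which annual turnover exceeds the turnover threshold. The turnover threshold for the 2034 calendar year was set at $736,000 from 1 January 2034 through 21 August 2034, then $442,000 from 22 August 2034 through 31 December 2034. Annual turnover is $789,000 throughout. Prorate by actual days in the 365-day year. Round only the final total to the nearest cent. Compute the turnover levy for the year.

1 January – 21 August 2034: 233 days, exemption $736,000 → ($789,000 − $736,000) × 0.8% × 233/365 = $270.6630
22 August – 31 December 2034: 132 days, exemption $442,000 → ($789,000 − $442,000) × 0.8% × 132/365 = $1,003.9233
Total = $1,274.5863

$1,274.59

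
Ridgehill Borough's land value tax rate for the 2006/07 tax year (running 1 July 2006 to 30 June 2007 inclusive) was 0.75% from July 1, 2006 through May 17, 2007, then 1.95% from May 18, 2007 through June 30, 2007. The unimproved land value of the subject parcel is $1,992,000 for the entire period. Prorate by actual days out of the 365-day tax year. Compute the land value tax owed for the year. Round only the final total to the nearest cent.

July 1, 2006 – May 17, 2007: 321 days at 0.75% → $1,992,000 × 0.75% × 321/365 = $13,139.0137
May 18 – June 30, 2007: 44 days at 1.95% → $1,992,000 × 1.95% × 44/365 = $4,682.5644
Total = $17,821.5781

$17,821.58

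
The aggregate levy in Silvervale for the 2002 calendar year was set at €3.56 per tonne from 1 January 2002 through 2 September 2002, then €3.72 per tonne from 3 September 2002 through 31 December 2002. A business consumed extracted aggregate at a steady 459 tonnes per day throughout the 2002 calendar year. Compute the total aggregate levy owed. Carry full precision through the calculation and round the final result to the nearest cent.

1 January – 2 September 2002: 245 days × 459 tonnes/day = 112,455 tonnes at €3.56/tonne → €400,339.80
3 September – 31 December 2002: 120 days × 459 tonnes/day = 55,080 tonnes at €3.72/tonne → €204,897.60

€605,237.40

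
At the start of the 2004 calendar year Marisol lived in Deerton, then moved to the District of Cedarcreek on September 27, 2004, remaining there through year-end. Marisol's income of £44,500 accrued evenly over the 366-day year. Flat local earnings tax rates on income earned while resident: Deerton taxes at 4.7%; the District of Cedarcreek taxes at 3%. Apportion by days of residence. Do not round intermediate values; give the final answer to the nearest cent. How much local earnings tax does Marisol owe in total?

£1,893.07

Deerton, January 1 – September 26, 2004: 270 days → £44,500 × 4.7% × 270/366 = £1,542.9098
The District of Cedarcreek, September 27 – December 31, 2004: 96 days → £44,500 × 3% × 96/366 = £350.1639
Total = £1,893.0738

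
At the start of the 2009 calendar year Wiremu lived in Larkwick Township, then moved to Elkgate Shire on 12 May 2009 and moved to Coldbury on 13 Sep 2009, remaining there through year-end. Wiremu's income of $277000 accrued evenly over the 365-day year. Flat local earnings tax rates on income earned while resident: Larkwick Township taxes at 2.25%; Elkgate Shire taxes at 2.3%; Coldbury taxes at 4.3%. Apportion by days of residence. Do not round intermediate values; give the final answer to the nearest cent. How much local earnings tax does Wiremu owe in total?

$7990.88

Larkwick Township, 1 Jan – 11 May 2009: 131 days → $277000 × 2.25% × 131/365 = $2236.8699
Elkgate Shire, 12 May – 12 Sep 2009: 124 days → $277000 × 2.3% × 124/365 = $2164.3945
Coldbury, 13 Sep – 31 Dec 2009: 110 days → $277000 × 4.3% × 110/365 = $3589.6164
Total = $7990.8808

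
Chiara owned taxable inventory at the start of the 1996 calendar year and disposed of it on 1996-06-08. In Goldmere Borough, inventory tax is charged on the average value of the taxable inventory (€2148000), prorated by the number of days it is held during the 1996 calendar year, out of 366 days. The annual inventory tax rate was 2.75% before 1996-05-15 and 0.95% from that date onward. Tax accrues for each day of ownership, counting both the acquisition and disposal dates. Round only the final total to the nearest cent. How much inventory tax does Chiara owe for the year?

€23181.97

1996-01-01 to 1996-05-14: 135 days at 2.75% → €2148000 × 2.75% × 135/366 = €21788.1148
1996-05-15 to 1996-06-08: 25 days at 0.95% → €2148000 × 0.95% × 25/366 = €1393.8525
Total = €23181.9672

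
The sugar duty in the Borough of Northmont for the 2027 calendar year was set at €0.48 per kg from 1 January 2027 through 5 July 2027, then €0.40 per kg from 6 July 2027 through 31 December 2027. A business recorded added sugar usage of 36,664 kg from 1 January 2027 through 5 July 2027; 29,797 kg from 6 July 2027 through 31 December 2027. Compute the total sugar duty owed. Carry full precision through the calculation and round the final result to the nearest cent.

1 January – 5 July 2027: 36,664 kg at €0.48/kg → €17,598.72
6 July – 31 December 2027: 29,797 kg at €0.40/kg → €11,918.80

€29,517.52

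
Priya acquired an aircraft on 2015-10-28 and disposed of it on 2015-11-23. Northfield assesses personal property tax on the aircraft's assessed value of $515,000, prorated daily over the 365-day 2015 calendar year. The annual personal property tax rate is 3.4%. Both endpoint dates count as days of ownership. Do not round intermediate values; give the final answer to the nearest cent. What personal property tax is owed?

Days held (2015-10-28 to 2015-11-23): 27 out of 365
Tax = $515,000 × 3.4% × 27/365 = $1,295.2603

$1,295.26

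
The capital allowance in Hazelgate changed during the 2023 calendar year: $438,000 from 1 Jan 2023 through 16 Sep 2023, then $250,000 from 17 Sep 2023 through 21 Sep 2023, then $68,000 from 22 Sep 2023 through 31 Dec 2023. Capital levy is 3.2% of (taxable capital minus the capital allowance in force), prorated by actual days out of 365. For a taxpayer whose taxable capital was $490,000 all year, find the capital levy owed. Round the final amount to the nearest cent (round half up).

$5,022.68

1 Jan – 16 Sep 2023: 259 days, exemption $438,000 → ($490,000 − $438,000) × 3.2% × 259/365 = $1,180.7562
17 Sep – 21 Sep 2023: 5 days, exemption $250,000 → ($490,000 − $250,000) × 3.2% × 5/365 = $105.2055
22 Sep – 31 Dec 2023: 101 days, exemption $68,000 → ($490,000 − $68,000) × 3.2% × 101/365 = $3,736.7233
Total = $5,022.6849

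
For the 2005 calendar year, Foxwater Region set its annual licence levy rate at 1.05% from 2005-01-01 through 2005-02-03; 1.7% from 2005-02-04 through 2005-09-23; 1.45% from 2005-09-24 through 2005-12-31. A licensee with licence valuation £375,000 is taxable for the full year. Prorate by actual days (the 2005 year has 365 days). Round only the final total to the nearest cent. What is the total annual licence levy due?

£5,893.66

2005-01-01 to 2005-02-03: 34 days at 1.05% → £375,000 × 1.05% × 34/365 = £366.7808
2005-02-04 to 2005-09-23: 232 days at 1.7% → £375,000 × 1.7% × 232/365 = £4,052.0548
2005-09-24 to 2005-12-31: 99 days at 1.45% → £375,000 × 1.45% × 99/365 = £1,474.8288
Total = £5,893.6644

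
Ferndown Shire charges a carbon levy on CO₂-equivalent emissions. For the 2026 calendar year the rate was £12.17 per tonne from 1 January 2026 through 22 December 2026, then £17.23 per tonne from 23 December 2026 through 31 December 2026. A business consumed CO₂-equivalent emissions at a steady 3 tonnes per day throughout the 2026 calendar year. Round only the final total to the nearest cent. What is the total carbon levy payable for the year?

£13,462.77

1 January – 22 December 2026: 356 days × 3 tonnes/day = 1,068 tonnes at £12.17/tonne → £12,997.56
23 December – 31 December 2026: 9 days × 3 tonnes/day = 27 tonnes at £17.23/tonne → £465.21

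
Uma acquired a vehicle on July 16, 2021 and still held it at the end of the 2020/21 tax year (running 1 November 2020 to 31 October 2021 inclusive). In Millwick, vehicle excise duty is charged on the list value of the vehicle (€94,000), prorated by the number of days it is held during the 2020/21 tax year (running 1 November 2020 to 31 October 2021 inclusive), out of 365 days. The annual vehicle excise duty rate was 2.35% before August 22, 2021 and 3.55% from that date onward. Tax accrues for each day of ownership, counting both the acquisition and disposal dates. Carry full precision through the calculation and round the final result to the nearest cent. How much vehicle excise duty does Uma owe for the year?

€873.04

July 16 – August 21, 2021: 37 days at 2.35% → €94,000 × 2.35% × 37/365 = €223.9260
August 22 – October 31, 2021: 71 days at 3.55% → €94,000 × 3.55% × 71/365 = €649.1151
Total = €873.0411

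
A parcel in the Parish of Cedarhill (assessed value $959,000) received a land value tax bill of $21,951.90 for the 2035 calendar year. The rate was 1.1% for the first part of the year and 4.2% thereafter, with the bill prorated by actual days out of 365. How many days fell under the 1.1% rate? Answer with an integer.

225 days

Let d = days at the first rate; then 365 − d days at the second rate.
$959,000 × [1.1%·d + 4.2%·(365−d)] / 365 = $21,951.90
Solving gives d = 225, so the new rate took effect on 14 Aug 2035.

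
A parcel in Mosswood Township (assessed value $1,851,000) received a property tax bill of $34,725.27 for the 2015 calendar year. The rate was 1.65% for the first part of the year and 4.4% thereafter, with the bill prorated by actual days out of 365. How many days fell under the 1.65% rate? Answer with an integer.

335 days

Let d = days at the first rate; then 365 − d days at the second rate.
$1,851,000 × [1.65%·d + 4.4%·(365−d)] / 365 = $34,725.27
Solving gives d = 335, so the new rate took effect on 2 December 2015.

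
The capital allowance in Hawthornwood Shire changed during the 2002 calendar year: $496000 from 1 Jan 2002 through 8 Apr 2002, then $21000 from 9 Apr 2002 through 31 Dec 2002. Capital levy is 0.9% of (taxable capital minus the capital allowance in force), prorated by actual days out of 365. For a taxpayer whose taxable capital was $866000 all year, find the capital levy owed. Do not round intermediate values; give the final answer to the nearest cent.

1 Jan – 8 Apr 2002: 98 days, exemption $496000 → ($866000 − $496000) × 0.9% × 98/365 = $894.0822
9 Apr – 31 Dec 2002: 267 days, exemption $21000 → ($866000 − $21000) × 0.9% × 267/365 = $5563.1096
Total = $6457.1918

$6457.19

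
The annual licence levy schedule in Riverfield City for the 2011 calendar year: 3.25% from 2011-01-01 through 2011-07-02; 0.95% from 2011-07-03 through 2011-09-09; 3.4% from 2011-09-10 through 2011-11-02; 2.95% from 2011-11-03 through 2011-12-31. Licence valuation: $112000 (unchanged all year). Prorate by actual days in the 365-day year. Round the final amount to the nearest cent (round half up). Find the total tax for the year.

2011-01-01 to 2011-07-02: 183 days at 3.25% → $112000 × 3.25% × 183/365 = $1824.9863
2011-07-03 to 2011-09-09: 69 days at 0.95% → $112000 × 0.95% × 69/365 = $201.1397
2011-09-10 to 2011-11-02: 54 days at 3.4% → $112000 × 3.4% × 54/365 = $563.3753
2011-11-03 to 2011-12-31: 59 days at 2.95% → $112000 × 2.95% × 59/365 = $534.0712
Total = $3123.5726

$3123.57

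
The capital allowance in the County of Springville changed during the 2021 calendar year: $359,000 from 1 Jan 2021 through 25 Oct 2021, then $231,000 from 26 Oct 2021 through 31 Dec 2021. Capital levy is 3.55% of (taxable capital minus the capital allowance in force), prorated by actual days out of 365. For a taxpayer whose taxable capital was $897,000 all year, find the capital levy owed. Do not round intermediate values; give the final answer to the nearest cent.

$19,933.10

1 Jan – 25 Oct 2021: 298 days, exemption $359,000 → ($897,000 − $359,000) × 3.55% × 298/365 = $15,593.1562
26 Oct – 31 Dec 2021: 67 days, exemption $231,000 → ($897,000 − $231,000) × 3.55% × 67/365 = $4,339.9479
Total = $19,933.1041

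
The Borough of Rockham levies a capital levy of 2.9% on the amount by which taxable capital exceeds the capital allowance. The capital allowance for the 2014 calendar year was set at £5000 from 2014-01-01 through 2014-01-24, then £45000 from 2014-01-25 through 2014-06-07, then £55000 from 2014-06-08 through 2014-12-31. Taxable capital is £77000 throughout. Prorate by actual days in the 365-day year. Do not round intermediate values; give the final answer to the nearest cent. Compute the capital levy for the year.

£839.81

2014-01-01 to 2014-01-24: 24 days, exemption £5000 → (£77000 − £5000) × 2.9% × 24/365 = £137.2932
2014-01-25 to 2014-06-07: 134 days, exemption £45000 → (£77000 − £45000) × 2.9% × 134/365 = £340.6904
2014-06-08 to 2014-12-31: 207 days, exemption £55000 → (£77000 − £55000) × 2.9% × 207/365 = £361.8247
Total = £839.8082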